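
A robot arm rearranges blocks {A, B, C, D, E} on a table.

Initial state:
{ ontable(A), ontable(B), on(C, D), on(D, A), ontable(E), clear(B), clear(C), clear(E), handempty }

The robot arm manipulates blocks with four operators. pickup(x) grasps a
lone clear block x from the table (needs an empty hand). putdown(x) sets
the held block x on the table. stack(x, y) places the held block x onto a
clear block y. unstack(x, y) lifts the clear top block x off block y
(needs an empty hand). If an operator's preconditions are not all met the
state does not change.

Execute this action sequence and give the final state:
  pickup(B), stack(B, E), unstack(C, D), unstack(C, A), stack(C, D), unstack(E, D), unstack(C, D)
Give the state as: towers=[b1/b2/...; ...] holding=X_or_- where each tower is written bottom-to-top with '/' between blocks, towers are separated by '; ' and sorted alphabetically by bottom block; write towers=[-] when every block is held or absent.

towers=[A/D; E/B] holding=C

step 1 (pickup(B)): towers=[A/D/C; E] holding=B
step 2 (stack(B, E)): towers=[A/D/C; E/B] holding=-
step 3 (unstack(C, D)): towers=[A/D; E/B] holding=C
step 4 (unstack(C, A)) [no-op]: towers=[A/D; E/B] holding=C
step 5 (stack(C, D)): towers=[A/D/C; E/B] holding=-
step 6 (unstack(E, D)) [no-op]: towers=[A/D/C; E/B] holding=-
step 7 (unstack(C, D)): towers=[A/D; E/B] holding=C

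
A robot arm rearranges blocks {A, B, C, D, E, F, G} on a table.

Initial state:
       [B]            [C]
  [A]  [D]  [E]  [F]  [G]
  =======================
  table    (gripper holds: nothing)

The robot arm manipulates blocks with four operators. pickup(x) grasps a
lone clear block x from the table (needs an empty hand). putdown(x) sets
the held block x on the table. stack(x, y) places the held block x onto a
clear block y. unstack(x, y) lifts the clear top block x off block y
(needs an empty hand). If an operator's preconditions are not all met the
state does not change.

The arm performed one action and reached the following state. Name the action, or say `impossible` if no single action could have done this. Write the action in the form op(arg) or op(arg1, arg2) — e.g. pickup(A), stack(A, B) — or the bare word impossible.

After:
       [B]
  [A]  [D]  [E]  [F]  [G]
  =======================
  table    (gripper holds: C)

target: towers=[A; D/B; E; F; G] holding=C
     unstack(B, D) → towers=[A; D; E; F; G/C] holding=B
         pickup(F) → towers=[A; D/B; E; G/C] holding=F
         pickup(A) → towers=[D/B; E; F; G/C] holding=A
         pickup(E) → towers=[A; D/B; F; G/C] holding=E
     unstack(C, G) → towers=[A; D/B; E; F; G] holding=C  ← match

unstack(C, G)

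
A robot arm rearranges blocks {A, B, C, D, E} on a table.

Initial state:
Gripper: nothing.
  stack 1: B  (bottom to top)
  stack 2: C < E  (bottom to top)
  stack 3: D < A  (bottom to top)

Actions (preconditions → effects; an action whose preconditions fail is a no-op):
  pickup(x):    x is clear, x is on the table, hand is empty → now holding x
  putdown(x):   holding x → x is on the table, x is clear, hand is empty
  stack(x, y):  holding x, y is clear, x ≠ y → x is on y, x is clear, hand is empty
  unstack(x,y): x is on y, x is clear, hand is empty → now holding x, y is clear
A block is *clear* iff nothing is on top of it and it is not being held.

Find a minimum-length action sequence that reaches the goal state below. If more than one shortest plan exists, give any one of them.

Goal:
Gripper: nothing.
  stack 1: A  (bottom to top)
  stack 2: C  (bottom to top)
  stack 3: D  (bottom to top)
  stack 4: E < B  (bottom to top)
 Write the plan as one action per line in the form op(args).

step 1 (unstack(A, D)): towers=[B; C/E; D] holding=A
step 2 (putdown(A)): towers=[A; B; C/E; D] holding=-
step 3 (unstack(E, C)): towers=[A; B; C; D] holding=E
step 4 (putdown(E)): towers=[A; B; C; D; E] holding=-
step 5 (pickup(B)): towers=[A; C; D; E] holding=B
step 6 (stack(B, E)): towers=[A; C; D; E/B] holding=-
goal check: towers=[A; C; D; E/B] holding=- — reached (length 6, optimal by BFS)

unstack(A, D)
putdown(A)
unstack(E, C)
putdown(E)
pickup(B)
stack(B, E)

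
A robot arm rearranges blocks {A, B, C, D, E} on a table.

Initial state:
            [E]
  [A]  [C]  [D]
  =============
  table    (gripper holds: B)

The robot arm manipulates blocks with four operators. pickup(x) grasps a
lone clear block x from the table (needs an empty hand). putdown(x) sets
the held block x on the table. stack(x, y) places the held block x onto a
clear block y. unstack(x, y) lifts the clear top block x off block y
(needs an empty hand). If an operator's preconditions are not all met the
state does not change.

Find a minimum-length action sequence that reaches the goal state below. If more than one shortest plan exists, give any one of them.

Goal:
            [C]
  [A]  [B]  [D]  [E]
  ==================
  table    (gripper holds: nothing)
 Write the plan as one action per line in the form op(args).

putdown(B)
unstack(E, D)
putdown(E)
pickup(C)
stack(C, D)

step 1 (putdown(B)): towers=[A; B; C; D/E] holding=-
step 2 (unstack(E, D)): towers=[A; B; C; D] holding=E
step 3 (putdown(E)): towers=[A; B; C; D; E] holding=-
step 4 (pickup(C)): towers=[A; B; D; E] holding=C
step 5 (stack(C, D)): towers=[A; B; D/C; E] holding=-
goal check: towers=[A; B; D/C; E] holding=- — reached (length 5, optimal by BFS)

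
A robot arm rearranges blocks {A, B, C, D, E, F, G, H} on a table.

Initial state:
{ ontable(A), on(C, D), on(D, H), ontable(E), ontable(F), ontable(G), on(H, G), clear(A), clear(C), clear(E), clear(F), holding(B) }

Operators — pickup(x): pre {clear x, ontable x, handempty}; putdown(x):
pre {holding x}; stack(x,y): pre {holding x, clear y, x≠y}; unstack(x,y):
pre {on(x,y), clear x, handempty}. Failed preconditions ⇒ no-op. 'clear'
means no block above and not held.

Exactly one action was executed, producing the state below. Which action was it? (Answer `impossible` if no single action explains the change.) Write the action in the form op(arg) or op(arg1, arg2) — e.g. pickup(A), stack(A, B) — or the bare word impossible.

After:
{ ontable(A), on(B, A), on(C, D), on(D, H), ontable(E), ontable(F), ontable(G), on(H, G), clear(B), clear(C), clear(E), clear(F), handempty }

stack(B, A)

target: towers=[A/B; E; F; G/H/D/C] holding=-
        putdown(B) → towers=[A; B; E; F; G/H/D/C] holding=-
       stack(B, A) → towers=[A/B; E; F; G/H/D/C] holding=-  ← match
       stack(B, E) → towers=[A; E/B; F; G/H/D/C] holding=-
       stack(B, F) → towers=[A; E; F/B; G/H/D/C] holding=-
       stack(B, C) → towers=[A; E; F; G/H/D/C/B] holding=-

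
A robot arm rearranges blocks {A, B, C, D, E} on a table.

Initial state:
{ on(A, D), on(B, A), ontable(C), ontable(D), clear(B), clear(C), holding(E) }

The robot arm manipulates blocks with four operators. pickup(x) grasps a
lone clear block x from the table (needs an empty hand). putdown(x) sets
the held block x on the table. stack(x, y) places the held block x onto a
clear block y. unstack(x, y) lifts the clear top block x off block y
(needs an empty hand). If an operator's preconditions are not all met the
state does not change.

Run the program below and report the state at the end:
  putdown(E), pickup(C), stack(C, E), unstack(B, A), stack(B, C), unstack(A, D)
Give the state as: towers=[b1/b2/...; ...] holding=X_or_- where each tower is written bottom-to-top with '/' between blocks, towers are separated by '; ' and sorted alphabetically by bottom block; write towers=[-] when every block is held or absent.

step 1 (putdown(E)): towers=[C; D/A/B; E] holding=-
step 2 (pickup(C)): towers=[D/A/B; E] holding=C
step 3 (stack(C, E)): towers=[D/A/B; E/C] holding=-
step 4 (unstack(B, A)): towers=[D/A; E/C] holding=B
step 5 (stack(B, C)): towers=[D/A; E/C/B] holding=-
step 6 (unstack(A, D)): towers=[D; E/C/B] holding=A

towers=[D; E/C/B] holding=A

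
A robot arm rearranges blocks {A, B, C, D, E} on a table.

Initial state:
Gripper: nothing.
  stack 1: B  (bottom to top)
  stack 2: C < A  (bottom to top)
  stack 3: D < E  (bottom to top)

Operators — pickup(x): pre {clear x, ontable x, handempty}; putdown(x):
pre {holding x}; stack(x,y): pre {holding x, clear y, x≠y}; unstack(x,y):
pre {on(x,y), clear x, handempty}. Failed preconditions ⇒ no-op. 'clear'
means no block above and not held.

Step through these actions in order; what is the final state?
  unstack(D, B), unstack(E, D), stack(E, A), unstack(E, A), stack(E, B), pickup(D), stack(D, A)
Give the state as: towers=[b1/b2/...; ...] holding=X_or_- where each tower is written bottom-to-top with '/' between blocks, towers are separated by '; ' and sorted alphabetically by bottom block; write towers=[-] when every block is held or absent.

towers=[B/E; C/A/D] holding=-

step 1 (unstack(D, B)) [no-op]: towers=[B; C/A; D/E] holding=-
step 2 (unstack(E, D)): towers=[B; C/A; D] holding=E
step 3 (stack(E, A)): towers=[B; C/A/E; D] holding=-
step 4 (unstack(E, A)): towers=[B; C/A; D] holding=E
step 5 (stack(E, B)): towers=[B/E; C/A; D] holding=-
step 6 (pickup(D)): towers=[B/E; C/A] holding=D
step 7 (stack(D, A)): towers=[B/E; C/A/D] holding=-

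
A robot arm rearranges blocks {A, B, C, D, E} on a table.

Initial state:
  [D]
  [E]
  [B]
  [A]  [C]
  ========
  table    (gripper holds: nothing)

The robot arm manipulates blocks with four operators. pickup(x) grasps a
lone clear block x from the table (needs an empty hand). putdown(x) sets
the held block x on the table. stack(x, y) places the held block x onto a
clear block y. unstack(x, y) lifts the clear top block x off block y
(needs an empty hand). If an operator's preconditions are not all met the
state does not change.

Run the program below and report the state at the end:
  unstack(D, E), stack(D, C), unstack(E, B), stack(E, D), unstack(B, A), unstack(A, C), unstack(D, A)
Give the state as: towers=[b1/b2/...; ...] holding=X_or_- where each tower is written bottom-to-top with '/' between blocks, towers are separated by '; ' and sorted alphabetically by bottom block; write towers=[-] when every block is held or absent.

towers=[A; C/D/E] holding=B

step 1 (unstack(D, E)): towers=[A/B/E; C] holding=D
step 2 (stack(D, C)): towers=[A/B/E; C/D] holding=-
step 3 (unstack(E, B)): towers=[A/B; C/D] holding=E
step 4 (stack(E, D)): towers=[A/B; C/D/E] holding=-
step 5 (unstack(B, A)): towers=[A; C/D/E] holding=B
step 6 (unstack(A, C)) [no-op]: towers=[A; C/D/E] holding=B
step 7 (unstack(D, A)) [no-op]: towers=[A; C/D/E] holding=B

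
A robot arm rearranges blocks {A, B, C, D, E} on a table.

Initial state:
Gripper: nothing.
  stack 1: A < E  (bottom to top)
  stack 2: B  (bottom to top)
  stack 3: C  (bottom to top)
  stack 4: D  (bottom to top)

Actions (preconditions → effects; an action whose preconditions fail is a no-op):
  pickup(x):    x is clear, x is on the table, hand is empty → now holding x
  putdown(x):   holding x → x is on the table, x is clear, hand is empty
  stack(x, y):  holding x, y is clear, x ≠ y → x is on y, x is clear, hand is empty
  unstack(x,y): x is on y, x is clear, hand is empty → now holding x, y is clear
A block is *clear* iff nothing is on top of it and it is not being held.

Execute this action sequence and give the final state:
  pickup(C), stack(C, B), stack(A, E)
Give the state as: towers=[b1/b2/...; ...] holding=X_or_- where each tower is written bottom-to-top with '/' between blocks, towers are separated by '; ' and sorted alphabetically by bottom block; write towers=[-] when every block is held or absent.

towers=[A/E; B/C; D] holding=-

step 1 (pickup(C)): towers=[A/E; B; D] holding=C
step 2 (stack(C, B)): towers=[A/E; B/C; D] holding=-
step 3 (stack(A, E)) [no-op]: towers=[A/E; B/C; D] holding=-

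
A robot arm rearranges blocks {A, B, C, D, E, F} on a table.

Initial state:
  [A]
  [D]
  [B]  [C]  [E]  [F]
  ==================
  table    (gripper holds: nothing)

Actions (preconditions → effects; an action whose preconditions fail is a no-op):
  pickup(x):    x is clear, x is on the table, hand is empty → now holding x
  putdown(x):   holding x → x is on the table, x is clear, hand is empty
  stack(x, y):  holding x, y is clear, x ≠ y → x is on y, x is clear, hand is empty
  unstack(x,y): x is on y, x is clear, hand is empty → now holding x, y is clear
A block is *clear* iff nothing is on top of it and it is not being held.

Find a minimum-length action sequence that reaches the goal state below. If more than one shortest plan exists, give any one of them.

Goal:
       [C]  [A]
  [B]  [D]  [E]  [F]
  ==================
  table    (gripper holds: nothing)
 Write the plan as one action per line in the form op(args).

unstack(A, D)
stack(A, E)
unstack(D, B)
putdown(D)
pickup(C)
stack(C, D)

step 1 (unstack(A, D)): towers=[B/D; C; E; F] holding=A
step 2 (stack(A, E)): towers=[B/D; C; E/A; F] holding=-
step 3 (unstack(D, B)): towers=[B; C; E/A; F] holding=D
step 4 (putdown(D)): towers=[B; C; D; E/A; F] holding=-
step 5 (pickup(C)): towers=[B; D; E/A; F] holding=C
step 6 (stack(C, D)): towers=[B; D/C; E/A; F] holding=-
goal check: towers=[B; D/C; E/A; F] holding=- — reached (length 6, optimal by BFS)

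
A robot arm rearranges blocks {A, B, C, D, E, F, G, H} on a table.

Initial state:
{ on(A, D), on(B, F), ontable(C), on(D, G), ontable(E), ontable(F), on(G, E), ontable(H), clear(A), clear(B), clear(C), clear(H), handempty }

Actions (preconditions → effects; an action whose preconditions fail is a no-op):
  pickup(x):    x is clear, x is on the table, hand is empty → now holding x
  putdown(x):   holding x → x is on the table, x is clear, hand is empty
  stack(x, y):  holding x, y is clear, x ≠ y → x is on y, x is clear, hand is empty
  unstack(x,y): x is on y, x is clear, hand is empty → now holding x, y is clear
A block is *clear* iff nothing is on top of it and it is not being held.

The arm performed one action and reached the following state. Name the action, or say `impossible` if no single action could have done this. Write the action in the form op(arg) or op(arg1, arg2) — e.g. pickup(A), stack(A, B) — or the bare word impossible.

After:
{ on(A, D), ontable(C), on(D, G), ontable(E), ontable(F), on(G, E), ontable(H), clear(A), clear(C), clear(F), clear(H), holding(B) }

target: towers=[C; E/G/D/A; F; H] holding=B
     unstack(A, D) → towers=[C; E/G/D; F/B; H] holding=A
         pickup(H) → towers=[C; E/G/D/A; F/B] holding=H
     unstack(B, F) → towers=[C; E/G/D/A; F; H] holding=B  ← match
         pickup(C) → towers=[E/G/D/A; F/B; H] holding=C

unstack(B, F)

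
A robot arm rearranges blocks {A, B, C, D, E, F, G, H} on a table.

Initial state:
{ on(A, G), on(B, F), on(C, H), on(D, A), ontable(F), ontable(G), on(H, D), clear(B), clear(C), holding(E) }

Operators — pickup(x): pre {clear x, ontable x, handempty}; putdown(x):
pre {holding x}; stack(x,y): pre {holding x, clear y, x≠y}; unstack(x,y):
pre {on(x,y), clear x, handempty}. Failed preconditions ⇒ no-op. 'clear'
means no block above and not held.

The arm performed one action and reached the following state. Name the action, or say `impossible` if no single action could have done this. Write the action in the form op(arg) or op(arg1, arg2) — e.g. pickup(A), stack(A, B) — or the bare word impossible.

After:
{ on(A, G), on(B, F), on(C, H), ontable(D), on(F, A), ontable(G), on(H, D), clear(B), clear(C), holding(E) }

impossible

target: towers=[D/H/C; G/A/F/B] holding=E
        putdown(E) → towers=[E; F/B; G/A/D/H/C] holding=-
       stack(E, B) → towers=[F/B/E; G/A/D/H/C] holding=-
       stack(E, C) → towers=[F/B; G/A/D/H/C/E] holding=-
none of the 3 applicable actions match → impossible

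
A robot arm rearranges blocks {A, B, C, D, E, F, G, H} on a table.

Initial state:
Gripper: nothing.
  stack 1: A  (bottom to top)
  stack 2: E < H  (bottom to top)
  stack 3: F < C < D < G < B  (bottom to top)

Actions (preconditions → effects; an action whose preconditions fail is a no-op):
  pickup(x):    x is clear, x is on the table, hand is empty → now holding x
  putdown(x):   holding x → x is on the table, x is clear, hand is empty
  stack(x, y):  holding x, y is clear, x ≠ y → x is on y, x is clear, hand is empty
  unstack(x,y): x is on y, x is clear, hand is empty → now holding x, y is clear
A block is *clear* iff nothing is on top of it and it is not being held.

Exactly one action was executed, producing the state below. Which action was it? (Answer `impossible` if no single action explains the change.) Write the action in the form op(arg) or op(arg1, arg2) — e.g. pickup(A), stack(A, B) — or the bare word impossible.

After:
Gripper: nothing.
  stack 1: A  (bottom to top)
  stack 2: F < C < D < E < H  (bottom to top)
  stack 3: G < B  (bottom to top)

target: towers=[A; F/C/D/E/H; G/B] holding=-
         pickup(A) → towers=[E/H; F/C/D/G/B] holding=A
     unstack(H, E) → towers=[A; E; F/C/D/G/B] holding=H
     unstack(B, G) → towers=[A; E/H; F/C/D/G] holding=B
none of the 3 applicable actions match → impossible

impossible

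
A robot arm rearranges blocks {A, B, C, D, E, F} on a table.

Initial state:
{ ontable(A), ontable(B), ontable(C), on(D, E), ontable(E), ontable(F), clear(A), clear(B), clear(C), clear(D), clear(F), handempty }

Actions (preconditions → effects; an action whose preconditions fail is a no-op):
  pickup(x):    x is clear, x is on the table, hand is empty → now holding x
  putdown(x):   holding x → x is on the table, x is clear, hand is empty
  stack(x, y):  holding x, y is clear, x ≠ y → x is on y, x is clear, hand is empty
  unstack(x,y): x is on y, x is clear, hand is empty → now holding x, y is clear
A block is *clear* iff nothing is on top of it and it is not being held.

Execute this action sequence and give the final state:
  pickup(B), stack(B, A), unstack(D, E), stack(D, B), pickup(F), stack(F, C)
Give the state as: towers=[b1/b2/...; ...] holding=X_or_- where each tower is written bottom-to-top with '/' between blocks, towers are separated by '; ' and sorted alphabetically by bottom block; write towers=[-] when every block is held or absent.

step 1 (pickup(B)): towers=[A; C; E/D; F] holding=B
step 2 (stack(B, A)): towers=[A/B; C; E/D; F] holding=-
step 3 (unstack(D, E)): towers=[A/B; C; E; F] holding=D
step 4 (stack(D, B)): towers=[A/B/D; C; E; F] holding=-
step 5 (pickup(F)): towers=[A/B/D; C; E] holding=F
step 6 (stack(F, C)): towers=[A/B/D; C/F; E] holding=-

towers=[A/B/D; C/F; E] holding=-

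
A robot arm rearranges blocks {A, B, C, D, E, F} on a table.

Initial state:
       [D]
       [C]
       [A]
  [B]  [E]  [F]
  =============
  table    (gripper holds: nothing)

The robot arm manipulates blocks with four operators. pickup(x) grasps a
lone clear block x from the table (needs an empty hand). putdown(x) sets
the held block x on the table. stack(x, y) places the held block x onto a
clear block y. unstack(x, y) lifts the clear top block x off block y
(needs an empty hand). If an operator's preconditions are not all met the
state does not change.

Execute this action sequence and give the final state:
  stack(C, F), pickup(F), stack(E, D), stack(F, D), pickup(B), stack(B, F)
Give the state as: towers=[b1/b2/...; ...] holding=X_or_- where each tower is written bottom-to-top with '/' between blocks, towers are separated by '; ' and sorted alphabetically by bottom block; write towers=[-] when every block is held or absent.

towers=[E/A/C/D/F/B] holding=-

step 1 (stack(C, F)) [no-op]: towers=[B; E/A/C/D; F] holding=-
step 2 (pickup(F)): towers=[B; E/A/C/D] holding=F
step 3 (stack(E, D)) [no-op]: towers=[B; E/A/C/D] holding=F
step 4 (stack(F, D)): towers=[B; E/A/C/D/F] holding=-
step 5 (pickup(B)): towers=[E/A/C/D/F] holding=B
step 6 (stack(B, F)): towers=[E/A/C/D/F/B] holding=-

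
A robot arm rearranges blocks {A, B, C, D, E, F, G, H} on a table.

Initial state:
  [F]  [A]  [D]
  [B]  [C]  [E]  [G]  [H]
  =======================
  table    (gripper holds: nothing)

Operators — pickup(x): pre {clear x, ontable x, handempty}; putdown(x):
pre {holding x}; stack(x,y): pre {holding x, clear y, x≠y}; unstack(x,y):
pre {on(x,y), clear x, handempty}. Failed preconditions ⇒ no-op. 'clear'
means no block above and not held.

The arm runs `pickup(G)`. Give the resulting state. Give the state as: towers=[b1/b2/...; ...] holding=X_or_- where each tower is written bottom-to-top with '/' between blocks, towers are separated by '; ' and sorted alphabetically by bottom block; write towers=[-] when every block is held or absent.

before: towers=[B/F; C/A; E/D; G; H] holding=-
pre[pickup(G)]: clear(G) yes, ontable(G) yes, handempty yes
all met → apply pickup(G)
after:  towers=[B/F; C/A; E/D; H] holding=G

towers=[B/F; C/A; E/D; H] holding=G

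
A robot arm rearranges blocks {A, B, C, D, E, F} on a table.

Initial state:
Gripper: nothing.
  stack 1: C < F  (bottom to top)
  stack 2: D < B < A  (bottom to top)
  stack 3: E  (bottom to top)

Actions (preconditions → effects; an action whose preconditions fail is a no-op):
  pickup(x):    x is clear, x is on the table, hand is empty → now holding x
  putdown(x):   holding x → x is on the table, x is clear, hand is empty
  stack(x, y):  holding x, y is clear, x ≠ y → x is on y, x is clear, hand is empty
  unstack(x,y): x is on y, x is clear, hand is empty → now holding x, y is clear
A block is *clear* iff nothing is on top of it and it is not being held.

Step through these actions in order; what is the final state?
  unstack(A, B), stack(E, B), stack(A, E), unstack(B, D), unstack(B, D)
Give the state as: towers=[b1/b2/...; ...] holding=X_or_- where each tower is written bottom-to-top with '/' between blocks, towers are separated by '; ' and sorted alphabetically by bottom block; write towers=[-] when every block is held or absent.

towers=[C/F; D; E/A] holding=B

step 1 (unstack(A, B)): towers=[C/F; D/B; E] holding=A
step 2 (stack(E, B)) [no-op]: towers=[C/F; D/B; E] holding=A
step 3 (stack(A, E)): towers=[C/F; D/B; E/A] holding=-
step 4 (unstack(B, D)): towers=[C/F; D; E/A] holding=B
step 5 (unstack(B, D)) [no-op]: towers=[C/F; D; E/A] holding=B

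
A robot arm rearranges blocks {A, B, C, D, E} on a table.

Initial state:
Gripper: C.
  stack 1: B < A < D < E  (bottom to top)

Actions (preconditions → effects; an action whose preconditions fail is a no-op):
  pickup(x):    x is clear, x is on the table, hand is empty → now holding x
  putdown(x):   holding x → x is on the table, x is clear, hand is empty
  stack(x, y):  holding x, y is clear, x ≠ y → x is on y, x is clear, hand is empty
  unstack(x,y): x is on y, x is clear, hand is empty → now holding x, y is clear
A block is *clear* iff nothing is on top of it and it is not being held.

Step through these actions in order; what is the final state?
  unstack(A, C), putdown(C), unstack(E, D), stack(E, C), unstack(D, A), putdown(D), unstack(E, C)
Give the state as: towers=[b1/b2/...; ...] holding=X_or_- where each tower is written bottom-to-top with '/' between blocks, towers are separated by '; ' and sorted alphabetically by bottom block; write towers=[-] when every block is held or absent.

step 1 (unstack(A, C)) [no-op]: towers=[B/A/D/E] holding=C
step 2 (putdown(C)): towers=[B/A/D/E; C] holding=-
step 3 (unstack(E, D)): towers=[B/A/D; C] holding=E
step 4 (stack(E, C)): towers=[B/A/D; C/E] holding=-
step 5 (unstack(D, A)): towers=[B/A; C/E] holding=D
step 6 (putdown(D)): towers=[B/A; C/E; D] holding=-
step 7 (unstack(E, C)): towers=[B/A; C; D] holding=E

towers=[B/A; C; D] holding=E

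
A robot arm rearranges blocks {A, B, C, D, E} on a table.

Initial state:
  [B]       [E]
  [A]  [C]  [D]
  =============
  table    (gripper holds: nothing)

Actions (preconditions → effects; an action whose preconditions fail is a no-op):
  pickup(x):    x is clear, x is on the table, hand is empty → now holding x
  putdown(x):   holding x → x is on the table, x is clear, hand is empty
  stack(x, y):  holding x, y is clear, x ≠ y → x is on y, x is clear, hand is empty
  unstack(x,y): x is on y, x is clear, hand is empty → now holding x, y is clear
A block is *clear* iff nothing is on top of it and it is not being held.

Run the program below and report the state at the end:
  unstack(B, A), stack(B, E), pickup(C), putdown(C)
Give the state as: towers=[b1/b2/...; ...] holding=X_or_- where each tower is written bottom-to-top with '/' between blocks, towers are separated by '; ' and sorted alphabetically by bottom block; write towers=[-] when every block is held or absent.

step 1 (unstack(B, A)): towers=[A; C; D/E] holding=B
step 2 (stack(B, E)): towers=[A; C; D/E/B] holding=-
step 3 (pickup(C)): towers=[A; D/E/B] holding=C
step 4 (putdown(C)): towers=[A; C; D/E/B] holding=-

towers=[A; C; D/E/B] holding=-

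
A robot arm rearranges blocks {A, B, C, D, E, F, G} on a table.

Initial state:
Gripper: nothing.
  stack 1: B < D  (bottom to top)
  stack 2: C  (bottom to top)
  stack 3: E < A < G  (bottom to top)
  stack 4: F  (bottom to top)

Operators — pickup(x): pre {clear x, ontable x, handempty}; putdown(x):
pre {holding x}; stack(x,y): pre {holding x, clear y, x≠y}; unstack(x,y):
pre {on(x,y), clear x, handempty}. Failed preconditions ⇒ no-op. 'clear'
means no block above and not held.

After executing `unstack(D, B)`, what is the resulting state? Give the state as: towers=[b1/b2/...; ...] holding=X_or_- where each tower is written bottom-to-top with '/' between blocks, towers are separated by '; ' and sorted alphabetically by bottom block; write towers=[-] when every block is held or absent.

towers=[B; C; E/A/G; F] holding=D

before: towers=[B/D; C; E/A/G; F] holding=-
pre[unstack(D, B)]: on(D,B) ✓, clear(D) ✓, handempty ✓
all met → apply unstack(D, B)
after:  towers=[B; C; E/A/G; F] holding=D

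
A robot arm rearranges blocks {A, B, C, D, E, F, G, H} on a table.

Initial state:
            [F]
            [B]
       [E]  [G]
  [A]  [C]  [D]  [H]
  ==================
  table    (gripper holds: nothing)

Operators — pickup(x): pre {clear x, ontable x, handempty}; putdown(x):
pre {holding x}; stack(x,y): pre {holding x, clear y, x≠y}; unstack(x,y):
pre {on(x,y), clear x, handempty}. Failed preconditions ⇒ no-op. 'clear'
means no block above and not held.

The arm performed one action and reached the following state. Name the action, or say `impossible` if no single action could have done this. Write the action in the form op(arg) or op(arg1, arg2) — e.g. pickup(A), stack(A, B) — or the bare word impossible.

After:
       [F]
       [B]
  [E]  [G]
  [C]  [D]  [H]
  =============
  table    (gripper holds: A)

pickup(A)

target: towers=[C/E; D/G/B/F; H] holding=A
         pickup(A) → towers=[C/E; D/G/B/F; H] holding=A  ← match
     unstack(E, C) → towers=[A; C; D/G/B/F; H] holding=E
         pickup(H) → towers=[A; C/E; D/G/B/F] holding=H
     unstack(F, B) → towers=[A; C/E; D/G/B; H] holding=F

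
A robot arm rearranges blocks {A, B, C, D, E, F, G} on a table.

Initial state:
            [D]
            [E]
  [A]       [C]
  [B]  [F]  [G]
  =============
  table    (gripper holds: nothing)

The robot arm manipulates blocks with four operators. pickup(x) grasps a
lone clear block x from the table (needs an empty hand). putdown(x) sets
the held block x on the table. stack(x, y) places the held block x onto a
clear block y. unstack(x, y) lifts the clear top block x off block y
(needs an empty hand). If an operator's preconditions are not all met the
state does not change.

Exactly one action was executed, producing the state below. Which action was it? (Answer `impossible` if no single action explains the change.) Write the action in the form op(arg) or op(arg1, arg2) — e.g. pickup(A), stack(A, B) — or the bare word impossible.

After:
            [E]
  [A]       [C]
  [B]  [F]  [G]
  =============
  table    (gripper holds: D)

target: towers=[B/A; F; G/C/E] holding=D
         pickup(F) → towers=[B/A; G/C/E/D] holding=F
     unstack(D, E) → towers=[B/A; F; G/C/E] holding=D  ← match
     unstack(A, B) → towers=[B; F; G/C/E/D] holding=A

unstack(D, E)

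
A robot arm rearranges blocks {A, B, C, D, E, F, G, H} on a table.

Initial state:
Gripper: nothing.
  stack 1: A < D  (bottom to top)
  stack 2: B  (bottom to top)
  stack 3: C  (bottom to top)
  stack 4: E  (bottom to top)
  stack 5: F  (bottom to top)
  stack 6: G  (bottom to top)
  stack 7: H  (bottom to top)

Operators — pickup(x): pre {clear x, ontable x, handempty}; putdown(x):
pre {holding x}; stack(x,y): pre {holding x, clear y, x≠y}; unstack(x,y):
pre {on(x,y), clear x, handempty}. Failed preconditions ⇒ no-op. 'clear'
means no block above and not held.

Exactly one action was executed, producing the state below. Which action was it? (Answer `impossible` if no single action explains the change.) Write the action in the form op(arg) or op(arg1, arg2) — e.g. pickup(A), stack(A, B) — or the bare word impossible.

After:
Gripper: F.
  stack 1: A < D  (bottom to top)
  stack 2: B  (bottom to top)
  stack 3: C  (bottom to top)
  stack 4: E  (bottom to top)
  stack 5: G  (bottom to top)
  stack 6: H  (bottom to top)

target: towers=[A/D; B; C; E; G; H] holding=F
         pickup(G) → towers=[A/D; B; C; E; F; H] holding=G
         pickup(E) → towers=[A/D; B; C; F; G; H] holding=E
         pickup(H) → towers=[A/D; B; C; E; F; G] holding=H
         pickup(B) → towers=[A/D; C; E; F; G; H] holding=B
         pickup(F) → towers=[A/D; B; C; E; G; H] holding=F  ← match
     unstack(D, A) → towers=[A; B; C; E; F; G; H] holding=D
         pickup(C) → towers=[A/D; B; E; F; G; H] holding=C

pickup(F)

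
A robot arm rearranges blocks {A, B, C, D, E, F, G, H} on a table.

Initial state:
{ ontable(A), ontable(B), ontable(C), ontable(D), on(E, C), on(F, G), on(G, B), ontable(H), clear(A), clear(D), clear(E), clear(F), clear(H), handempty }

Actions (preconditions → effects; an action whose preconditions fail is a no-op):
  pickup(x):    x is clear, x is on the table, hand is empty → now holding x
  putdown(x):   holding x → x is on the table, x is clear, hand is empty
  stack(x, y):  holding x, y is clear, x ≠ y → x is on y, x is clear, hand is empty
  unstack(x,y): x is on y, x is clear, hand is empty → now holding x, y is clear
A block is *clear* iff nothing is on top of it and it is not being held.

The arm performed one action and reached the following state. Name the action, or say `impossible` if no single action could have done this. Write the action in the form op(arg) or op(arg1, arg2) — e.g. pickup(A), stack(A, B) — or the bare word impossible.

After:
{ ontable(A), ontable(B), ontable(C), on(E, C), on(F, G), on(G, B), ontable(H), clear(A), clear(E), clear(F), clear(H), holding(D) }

pickup(D)

target: towers=[A; B/G/F; C/E; H] holding=D
         pickup(A) → towers=[B/G/F; C/E; D; H] holding=A
     unstack(E, C) → towers=[A; B/G/F; C; D; H] holding=E
         pickup(H) → towers=[A; B/G/F; C/E; D] holding=H
     unstack(F, G) → towers=[A; B/G; C/E; D; H] holding=F
         pickup(D) → towers=[A; B/G/F; C/E; H] holding=D  ← match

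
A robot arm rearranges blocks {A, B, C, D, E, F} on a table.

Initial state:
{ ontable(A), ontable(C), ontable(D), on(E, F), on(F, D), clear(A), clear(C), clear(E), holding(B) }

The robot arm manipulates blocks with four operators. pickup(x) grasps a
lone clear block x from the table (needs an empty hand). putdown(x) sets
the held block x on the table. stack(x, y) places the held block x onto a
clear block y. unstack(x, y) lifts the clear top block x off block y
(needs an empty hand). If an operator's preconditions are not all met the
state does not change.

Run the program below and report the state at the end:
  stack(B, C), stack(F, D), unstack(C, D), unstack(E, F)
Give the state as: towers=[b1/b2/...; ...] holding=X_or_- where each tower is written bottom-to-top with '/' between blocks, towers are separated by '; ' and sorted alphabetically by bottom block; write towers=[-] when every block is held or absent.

step 1 (stack(B, C)): towers=[A; C/B; D/F/E] holding=-
step 2 (stack(F, D)) [no-op]: towers=[A; C/B; D/F/E] holding=-
step 3 (unstack(C, D)) [no-op]: towers=[A; C/B; D/F/E] holding=-
step 4 (unstack(E, F)): towers=[A; C/B; D/F] holding=E

towers=[A; C/B; D/F] holding=E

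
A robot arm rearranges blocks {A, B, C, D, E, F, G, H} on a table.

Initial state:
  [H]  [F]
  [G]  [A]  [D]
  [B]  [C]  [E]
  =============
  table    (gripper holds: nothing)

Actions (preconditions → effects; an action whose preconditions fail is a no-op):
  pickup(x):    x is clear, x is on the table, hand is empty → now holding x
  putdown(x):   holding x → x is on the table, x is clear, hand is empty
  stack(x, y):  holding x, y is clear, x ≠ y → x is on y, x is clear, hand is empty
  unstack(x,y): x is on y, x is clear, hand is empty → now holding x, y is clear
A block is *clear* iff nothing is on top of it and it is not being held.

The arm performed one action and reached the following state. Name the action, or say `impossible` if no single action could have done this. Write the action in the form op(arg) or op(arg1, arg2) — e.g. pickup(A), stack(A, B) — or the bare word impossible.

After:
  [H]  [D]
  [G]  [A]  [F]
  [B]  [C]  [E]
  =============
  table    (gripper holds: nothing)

impossible

target: towers=[B/G/H; C/A/D; E/F] holding=-
     unstack(H, G) → towers=[B/G; C/A/F; E/D] holding=H
     unstack(F, A) → towers=[B/G/H; C/A; E/D] holding=F
     unstack(D, E) → towers=[B/G/H; C/A/F; E] holding=D
none of the 3 applicable actions match → impossible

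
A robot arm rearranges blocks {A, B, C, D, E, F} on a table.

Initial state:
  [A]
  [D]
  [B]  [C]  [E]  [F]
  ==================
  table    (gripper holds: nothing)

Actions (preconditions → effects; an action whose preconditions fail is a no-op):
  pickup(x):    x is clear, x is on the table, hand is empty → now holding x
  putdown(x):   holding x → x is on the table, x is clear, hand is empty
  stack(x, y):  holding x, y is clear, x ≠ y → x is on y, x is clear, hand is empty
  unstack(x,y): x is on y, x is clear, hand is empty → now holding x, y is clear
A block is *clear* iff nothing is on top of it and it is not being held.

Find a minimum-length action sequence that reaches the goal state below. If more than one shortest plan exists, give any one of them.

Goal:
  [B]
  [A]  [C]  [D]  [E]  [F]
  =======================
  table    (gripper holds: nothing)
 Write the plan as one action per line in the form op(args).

unstack(A, D)
putdown(A)
unstack(D, B)
putdown(D)
pickup(B)
stack(B, A)

step 1 (unstack(A, D)): towers=[B/D; C; E; F] holding=A
step 2 (putdown(A)): towers=[A; B/D; C; E; F] holding=-
step 3 (unstack(D, B)): towers=[A; B; C; E; F] holding=D
step 4 (putdown(D)): towers=[A; B; C; D; E; F] holding=-
step 5 (pickup(B)): towers=[A; C; D; E; F] holding=B
step 6 (stack(B, A)): towers=[A/B; C; D; E; F] holding=-
goal check: towers=[A/B; C; D; E; F] holding=- — reached (length 6, optimal by BFS)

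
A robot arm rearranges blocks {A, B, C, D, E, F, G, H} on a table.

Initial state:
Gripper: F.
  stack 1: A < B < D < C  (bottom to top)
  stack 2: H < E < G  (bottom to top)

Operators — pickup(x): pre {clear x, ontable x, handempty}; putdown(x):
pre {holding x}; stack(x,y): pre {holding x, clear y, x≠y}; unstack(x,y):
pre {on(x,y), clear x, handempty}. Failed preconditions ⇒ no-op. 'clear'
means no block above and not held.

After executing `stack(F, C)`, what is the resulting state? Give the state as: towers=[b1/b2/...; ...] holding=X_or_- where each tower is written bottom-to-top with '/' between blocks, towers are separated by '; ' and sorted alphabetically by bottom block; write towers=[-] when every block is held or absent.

before: towers=[A/B/D/C; H/E/G] holding=F
pre[stack(F, C)]: holding(F) ok, clear(C) ok, F≠C ok
all met → apply stack(F, C)
after:  towers=[A/B/D/C/F; H/E/G] holding=-

towers=[A/B/D/C/F; H/E/G] holding=-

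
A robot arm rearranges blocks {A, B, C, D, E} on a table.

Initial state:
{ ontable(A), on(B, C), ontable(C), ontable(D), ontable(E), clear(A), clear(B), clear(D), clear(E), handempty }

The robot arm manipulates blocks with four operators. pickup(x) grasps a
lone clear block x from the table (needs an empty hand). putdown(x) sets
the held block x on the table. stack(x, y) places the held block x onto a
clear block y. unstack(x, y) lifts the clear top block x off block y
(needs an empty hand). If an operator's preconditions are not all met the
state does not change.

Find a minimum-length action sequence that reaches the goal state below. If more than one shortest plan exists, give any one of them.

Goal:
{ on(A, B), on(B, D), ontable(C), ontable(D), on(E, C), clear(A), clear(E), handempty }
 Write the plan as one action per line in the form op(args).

unstack(B, C)
stack(B, D)
pickup(A)
stack(A, B)
pickup(E)
stack(E, C)

step 1 (unstack(B, C)): towers=[A; C; D; E] holding=B
step 2 (stack(B, D)): towers=[A; C; D/B; E] holding=-
step 3 (pickup(A)): towers=[C; D/B; E] holding=A
step 4 (stack(A, B)): towers=[C; D/B/A; E] holding=-
step 5 (pickup(E)): towers=[C; D/B/A] holding=E
step 6 (stack(E, C)): towers=[C/E; D/B/A] holding=-
goal check: towers=[C/E; D/B/A] holding=- — reached (length 6, optimal by BFS)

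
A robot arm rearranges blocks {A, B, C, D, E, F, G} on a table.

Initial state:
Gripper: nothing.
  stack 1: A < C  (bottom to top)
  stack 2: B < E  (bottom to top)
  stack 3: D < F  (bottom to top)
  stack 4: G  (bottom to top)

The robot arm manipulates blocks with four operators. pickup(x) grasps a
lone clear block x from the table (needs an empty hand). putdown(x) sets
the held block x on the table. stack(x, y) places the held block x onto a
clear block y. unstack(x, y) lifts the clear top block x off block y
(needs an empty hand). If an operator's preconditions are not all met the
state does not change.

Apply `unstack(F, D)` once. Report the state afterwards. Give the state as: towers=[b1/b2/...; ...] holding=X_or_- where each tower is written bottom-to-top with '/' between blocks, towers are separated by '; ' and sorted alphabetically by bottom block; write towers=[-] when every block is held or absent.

towers=[A/C; B/E; D; G] holding=F

before: towers=[A/C; B/E; D/F; G] holding=-
pre[unstack(F, D)]: on(F,D) ok, clear(F) ok, handempty ok
all met → apply unstack(F, D)
after:  towers=[A/C; B/E; D; G] holding=F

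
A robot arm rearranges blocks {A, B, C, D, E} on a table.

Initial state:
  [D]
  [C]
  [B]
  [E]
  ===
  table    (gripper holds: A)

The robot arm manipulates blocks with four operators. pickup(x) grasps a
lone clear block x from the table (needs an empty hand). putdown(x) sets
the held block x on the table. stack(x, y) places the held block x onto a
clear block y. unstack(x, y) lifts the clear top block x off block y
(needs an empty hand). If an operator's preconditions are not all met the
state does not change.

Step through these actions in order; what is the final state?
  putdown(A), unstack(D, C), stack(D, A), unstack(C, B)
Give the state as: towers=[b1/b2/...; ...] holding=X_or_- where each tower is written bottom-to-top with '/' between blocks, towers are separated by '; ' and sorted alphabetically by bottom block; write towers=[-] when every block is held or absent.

towers=[A/D; E/B] holding=C

step 1 (putdown(A)): towers=[A; E/B/C/D] holding=-
step 2 (unstack(D, C)): towers=[A; E/B/C] holding=D
step 3 (stack(D, A)): towers=[A/D; E/B/C] holding=-
step 4 (unstack(C, B)): towers=[A/D; E/B] holding=C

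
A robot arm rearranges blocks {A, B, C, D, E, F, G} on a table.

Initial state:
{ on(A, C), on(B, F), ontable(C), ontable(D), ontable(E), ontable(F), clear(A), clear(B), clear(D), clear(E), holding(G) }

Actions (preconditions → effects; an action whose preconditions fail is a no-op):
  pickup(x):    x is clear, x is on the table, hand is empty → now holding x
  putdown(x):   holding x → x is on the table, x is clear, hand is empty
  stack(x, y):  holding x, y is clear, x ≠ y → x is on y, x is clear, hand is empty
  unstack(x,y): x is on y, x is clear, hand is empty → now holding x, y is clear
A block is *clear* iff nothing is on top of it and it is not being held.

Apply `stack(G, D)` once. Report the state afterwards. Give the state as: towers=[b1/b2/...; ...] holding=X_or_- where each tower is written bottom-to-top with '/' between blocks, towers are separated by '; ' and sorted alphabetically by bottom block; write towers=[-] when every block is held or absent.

before: towers=[C/A; D; E; F/B] holding=G
pre[stack(G, D)]: holding(G) ok, clear(D) ok, G≠D ok
all met → apply stack(G, D)
after:  towers=[C/A; D/G; E; F/B] holding=-

towers=[C/A; D/G; E; F/B] holding=-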